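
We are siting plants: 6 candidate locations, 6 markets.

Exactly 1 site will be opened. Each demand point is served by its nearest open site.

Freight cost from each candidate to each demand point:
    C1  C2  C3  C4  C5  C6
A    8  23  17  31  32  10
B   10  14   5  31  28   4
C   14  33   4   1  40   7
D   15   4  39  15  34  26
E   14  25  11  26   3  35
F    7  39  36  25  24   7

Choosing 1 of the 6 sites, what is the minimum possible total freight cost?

Open {B}.
  C1→B 10, C2→B 14, C3→B 5, C4→B 31, C5→B 28, C6→B 4  ⇒ total 92.
Compare {C}: total 99.
Compare {E}: total 114.
No size-1 selection does better; minimum is 92.

92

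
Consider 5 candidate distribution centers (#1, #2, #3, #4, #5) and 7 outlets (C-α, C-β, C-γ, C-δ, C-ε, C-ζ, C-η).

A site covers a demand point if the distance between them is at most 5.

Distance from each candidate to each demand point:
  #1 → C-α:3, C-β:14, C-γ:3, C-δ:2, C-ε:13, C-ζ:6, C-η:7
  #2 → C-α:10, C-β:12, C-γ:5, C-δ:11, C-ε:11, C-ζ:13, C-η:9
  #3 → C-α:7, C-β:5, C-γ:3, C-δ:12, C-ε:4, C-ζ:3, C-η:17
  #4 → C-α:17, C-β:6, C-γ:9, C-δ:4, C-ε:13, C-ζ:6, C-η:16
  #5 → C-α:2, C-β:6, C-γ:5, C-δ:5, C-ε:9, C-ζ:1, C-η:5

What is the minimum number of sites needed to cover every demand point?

2

Coverage sets (demand points within 5 of each site):
  #1: {C-α, C-γ, C-δ}
  #2: {C-γ}
  #3: {C-β, C-γ, C-ε, C-ζ}
  #4: {C-δ}
  #5: {C-α, C-γ, C-δ, C-ζ, C-η}
No single site covers all 7 demand points.
But {#3, #5} covers everything, so the minimum is 2.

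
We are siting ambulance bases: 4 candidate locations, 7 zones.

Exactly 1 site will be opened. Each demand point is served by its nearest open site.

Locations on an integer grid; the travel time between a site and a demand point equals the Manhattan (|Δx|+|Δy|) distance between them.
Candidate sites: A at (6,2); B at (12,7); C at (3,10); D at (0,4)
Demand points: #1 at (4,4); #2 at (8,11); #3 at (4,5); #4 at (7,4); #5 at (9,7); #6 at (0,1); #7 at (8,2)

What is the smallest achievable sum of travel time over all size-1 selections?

Open {A}.
  #1→A 4, #2→A 11, #3→A 5, #4→A 3, #5→A 8, #6→A 7, #7→A 2  ⇒ total 40.
Compare {D}: total 56.
Compare {C}: total 63.
No size-1 selection does better; minimum is 40.

40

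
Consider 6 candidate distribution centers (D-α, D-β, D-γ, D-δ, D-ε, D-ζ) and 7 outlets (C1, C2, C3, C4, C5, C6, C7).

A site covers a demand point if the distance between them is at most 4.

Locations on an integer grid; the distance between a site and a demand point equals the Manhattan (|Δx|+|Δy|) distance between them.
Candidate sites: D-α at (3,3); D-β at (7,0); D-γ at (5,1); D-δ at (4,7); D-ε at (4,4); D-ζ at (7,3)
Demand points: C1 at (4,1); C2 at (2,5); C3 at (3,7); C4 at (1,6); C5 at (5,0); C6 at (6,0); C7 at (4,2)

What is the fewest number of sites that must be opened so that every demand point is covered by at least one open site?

2

Coverage sets (demand points within 4 of each site):
  D-α: {C1, C2, C3, C7}
  D-β: {C1, C5, C6}
  D-γ: {C1, C5, C6, C7}
  D-δ: {C2, C3, C4}
  D-ε: {C1, C2, C3, C7}
  D-ζ: {C6, C7}
No single site covers all 7 demand points.
But {D-γ, D-δ} covers everything, so the minimum is 2.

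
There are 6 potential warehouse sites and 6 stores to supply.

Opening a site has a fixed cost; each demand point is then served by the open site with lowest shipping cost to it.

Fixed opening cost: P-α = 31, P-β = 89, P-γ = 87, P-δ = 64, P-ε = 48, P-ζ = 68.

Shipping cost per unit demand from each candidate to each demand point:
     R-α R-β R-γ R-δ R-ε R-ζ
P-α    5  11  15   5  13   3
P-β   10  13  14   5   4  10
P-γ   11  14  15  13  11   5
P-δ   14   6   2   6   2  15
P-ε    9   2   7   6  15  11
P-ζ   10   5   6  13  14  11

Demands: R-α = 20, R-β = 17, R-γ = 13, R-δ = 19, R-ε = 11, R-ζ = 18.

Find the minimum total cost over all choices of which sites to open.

474

Open {P-α, P-δ, P-ε}: assign each demand point to its cheapest open site.
  R-α→P-α 20×5=100, R-β→P-ε 17×2=34, R-γ→P-δ 13×2=26, R-δ→P-α 19×5=95, R-ε→P-δ 11×2=22, R-ζ→P-α 18×3=54
  shipping cost 331, fixed 143 → total 474.
Compare {P-α, P-δ}: shipping cost 399 + fixed 95 = 494.
Compare {P-α, P-δ, P-ε, P-ζ}: shipping cost 331 + fixed 211 = 542.
Compare {P-α, P-δ, P-ζ}: shipping cost 382 + fixed 163 = 545.
All other subsets cost ≥ 494. Minimum total cost: 474.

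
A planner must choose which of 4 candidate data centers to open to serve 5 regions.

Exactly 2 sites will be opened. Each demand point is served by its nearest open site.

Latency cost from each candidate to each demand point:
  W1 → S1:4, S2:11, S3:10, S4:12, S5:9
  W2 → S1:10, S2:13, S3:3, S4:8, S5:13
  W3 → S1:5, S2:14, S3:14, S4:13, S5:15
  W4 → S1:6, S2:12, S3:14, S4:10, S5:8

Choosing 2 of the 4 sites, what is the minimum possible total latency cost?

35

Open {W1, W2}.
  S1→W1 4, S2→W1 11, S3→W2 3, S4→W2 8, S5→W1 9  ⇒ total 35.
Compare {W2, W4}: total 37.
Compare {W2, W3}: total 42.
No size-2 selection does better; minimum is 35.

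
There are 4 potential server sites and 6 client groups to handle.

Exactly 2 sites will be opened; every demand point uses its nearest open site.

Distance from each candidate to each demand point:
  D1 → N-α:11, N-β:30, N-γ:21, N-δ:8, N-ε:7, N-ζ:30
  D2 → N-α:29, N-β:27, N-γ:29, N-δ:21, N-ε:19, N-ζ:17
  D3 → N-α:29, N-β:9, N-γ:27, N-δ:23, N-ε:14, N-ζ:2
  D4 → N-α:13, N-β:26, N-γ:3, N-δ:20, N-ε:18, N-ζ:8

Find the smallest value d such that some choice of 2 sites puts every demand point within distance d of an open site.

20

Open {D3, D4}.
  Farthest demand point is N-δ at distance 20 (to D4); all others are ≤ 20.
With {D1, D3} the worst case is 21.
With {D1, D4} the worst case is 26.
No size-2 selection achieves below 20.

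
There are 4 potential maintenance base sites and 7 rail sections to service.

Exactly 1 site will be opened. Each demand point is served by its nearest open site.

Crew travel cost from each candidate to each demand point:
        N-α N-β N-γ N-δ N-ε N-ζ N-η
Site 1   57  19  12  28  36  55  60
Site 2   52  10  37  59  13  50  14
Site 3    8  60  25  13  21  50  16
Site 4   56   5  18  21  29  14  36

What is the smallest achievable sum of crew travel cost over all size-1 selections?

179

Open {Site 4}.
  N-α→Site 4 56, N-β→Site 4 5, N-γ→Site 4 18, N-δ→Site 4 21, N-ε→Site 4 29, N-ζ→Site 4 14, N-η→Site 4 36  ⇒ total 179.
Compare {Site 3}: total 193.
Compare {Site 2}: total 235.
No size-1 selection does better; minimum is 179.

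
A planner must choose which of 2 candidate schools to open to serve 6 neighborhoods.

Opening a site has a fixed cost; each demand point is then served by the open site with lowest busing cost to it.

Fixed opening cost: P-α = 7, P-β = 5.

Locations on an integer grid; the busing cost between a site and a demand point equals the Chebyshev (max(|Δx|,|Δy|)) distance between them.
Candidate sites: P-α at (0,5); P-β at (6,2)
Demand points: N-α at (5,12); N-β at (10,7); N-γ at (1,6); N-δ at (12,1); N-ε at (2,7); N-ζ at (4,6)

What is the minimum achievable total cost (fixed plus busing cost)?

37

Open {P-α, P-β}: assign each demand point to its cheapest open site.
  N-α→P-α 7, N-β→P-β 5, N-γ→P-α 1, N-δ→P-β 6, N-ε→P-α 2, N-ζ→P-α 4
  busing cost 25, fixed 12 → total 37.
Compare {P-β}: busing cost 35 + fixed 5 = 40.
Compare {P-α}: busing cost 36 + fixed 7 = 43.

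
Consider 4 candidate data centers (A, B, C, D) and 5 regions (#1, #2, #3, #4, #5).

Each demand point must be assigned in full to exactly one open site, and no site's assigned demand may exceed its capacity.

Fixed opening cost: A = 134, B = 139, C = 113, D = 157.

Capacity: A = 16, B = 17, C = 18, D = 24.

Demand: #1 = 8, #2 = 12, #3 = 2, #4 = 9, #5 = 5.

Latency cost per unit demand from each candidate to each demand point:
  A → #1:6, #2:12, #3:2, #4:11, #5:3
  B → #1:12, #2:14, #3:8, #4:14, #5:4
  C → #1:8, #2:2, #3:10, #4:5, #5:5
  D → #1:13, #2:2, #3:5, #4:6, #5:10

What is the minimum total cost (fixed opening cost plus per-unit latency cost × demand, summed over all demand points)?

436

Open {A, D}; cheapest assignment that respects the capacities:
  A (cap 16, load 15): #1, #3, #5 — cost 8×6 + 2×2 + 5×3 = 67
  D (cap 24, load 21): #2, #4 — cost 12×2 + 9×6 = 78
  Shipping 145, fixed 291 → total 436.
  Any other capacity-feasible assignment to {A, D} ships for at least 145.
Compare {C, D}: its best feasible assignment gives total 447.
Compare {B, D}: its best feasible assignment gives total 500.
Every other set of open sites that can feasibly serve all demand totals ≥ 447 even under its best assignment. Minimum: 436.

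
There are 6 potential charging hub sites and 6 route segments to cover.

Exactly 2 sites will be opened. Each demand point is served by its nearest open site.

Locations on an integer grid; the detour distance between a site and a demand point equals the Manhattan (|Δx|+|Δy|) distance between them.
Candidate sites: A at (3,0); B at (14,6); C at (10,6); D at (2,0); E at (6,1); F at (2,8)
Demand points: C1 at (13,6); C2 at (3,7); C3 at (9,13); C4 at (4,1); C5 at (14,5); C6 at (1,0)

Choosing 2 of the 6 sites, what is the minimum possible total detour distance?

Open {A, B}.
  C1→B 1, C2→A 7, C3→B 12, C4→A 2, C5→B 1, C6→A 2  ⇒ total 25.
Compare {B, D}: total 26.
Compare {A, C}: total 27.
No size-2 selection does better; minimum is 25.

25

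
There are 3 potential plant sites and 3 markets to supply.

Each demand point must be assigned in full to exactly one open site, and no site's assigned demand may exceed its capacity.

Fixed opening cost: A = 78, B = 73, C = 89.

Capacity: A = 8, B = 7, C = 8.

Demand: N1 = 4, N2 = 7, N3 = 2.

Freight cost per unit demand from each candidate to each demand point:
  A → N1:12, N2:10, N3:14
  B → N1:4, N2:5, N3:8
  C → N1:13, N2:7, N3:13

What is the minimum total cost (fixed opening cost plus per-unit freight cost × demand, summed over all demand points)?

Open {B, C}; cheapest assignment that respects the capacities:
  B (cap 7, load 6): N1, N3 — cost 4×4 + 2×8 = 32
  C (cap 8, load 7): N2 — cost 7×7 = 49
  Shipping 81, fixed 162 → total 243.
  Any other capacity-feasible assignment to {B, C} ships for at least 81.
Compare {A, B}: its best feasible assignment gives total 253.
Compare {A, C}: its best feasible assignment gives total 292.
Every other set of open sites that can feasibly serve all demand totals ≥ 253 even under its best assignment. Minimum: 243.

243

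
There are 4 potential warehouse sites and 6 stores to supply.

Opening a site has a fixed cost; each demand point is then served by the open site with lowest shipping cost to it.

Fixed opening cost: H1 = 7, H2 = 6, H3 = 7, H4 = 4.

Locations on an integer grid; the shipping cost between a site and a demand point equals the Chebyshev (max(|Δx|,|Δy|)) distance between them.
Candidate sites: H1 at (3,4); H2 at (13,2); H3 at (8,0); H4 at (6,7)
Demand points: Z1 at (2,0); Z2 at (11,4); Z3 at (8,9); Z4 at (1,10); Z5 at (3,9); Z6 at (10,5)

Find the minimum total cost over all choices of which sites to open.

30

Open {H4}: assign each demand point to its cheapest open site.
  Z1→H4 7, Z2→H4 5, Z3→H4 2, Z4→H4 5, Z5→H4 3, Z6→H4 4
  shipping cost 26, fixed 4 → total 30.
Compare {H2, H4}: shipping cost 22 + fixed 10 = 32.
Compare {H1, H4}: shipping cost 23 + fixed 11 = 34.
Compare {H3, H4}: shipping cost 24 + fixed 11 = 35.
All other subsets cost ≥ 32. Minimum total cost: 30.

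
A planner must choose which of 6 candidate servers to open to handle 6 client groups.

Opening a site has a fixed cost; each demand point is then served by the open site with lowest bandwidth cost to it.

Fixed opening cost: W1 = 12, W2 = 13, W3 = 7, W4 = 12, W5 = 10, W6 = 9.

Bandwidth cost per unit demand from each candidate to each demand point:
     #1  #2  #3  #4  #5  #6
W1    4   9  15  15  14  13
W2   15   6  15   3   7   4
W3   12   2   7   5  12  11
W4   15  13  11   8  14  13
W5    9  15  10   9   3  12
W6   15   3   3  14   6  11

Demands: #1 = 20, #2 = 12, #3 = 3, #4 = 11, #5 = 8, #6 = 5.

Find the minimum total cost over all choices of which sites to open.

Open {W1, W2, W3, W5, W6}: assign each demand point to its cheapest open site.
  #1→W1 20×4=80, #2→W3 12×2=24, #3→W6 3×3=9, #4→W2 11×3=33, #5→W5 8×3=24, #6→W2 5×4=20
  bandwidth cost 190, fixed 51 → total 241.
Compare {W1, W2, W3, W5}: bandwidth cost 202 + fixed 42 = 244.
Compare {W1, W2, W5, W6}: bandwidth cost 202 + fixed 44 = 246.
Compare {W1, W2, W3, W4, W5, W6}: bandwidth cost 190 + fixed 63 = 253.
All other subsets cost ≥ 244. Minimum total cost: 241.

241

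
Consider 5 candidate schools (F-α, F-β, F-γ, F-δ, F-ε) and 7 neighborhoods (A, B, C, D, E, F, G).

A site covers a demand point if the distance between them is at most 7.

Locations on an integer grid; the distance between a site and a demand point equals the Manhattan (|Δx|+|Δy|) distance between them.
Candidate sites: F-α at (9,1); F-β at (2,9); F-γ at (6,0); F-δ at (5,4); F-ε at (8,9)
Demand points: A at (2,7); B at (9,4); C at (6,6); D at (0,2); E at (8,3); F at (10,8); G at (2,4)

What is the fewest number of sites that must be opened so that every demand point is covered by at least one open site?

2

Coverage sets (demand points within 7 of each site):
  F-α: {B, E}
  F-β: {A, C, G}
  F-γ: {B, C, E}
  F-δ: {A, B, C, D, E, G}
  F-ε: {B, C, E, F}
No single site covers all 7 demand points.
But {F-δ, F-ε} covers everything, so the minimum is 2.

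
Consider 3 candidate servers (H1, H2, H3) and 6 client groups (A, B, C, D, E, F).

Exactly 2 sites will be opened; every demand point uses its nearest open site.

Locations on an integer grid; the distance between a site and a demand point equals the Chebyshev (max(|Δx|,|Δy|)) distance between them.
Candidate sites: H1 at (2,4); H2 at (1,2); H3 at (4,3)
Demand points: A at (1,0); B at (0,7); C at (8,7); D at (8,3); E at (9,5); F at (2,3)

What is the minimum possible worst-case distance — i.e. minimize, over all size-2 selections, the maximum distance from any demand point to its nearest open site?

Open {H1, H3}.
  Farthest demand point is E at distance 5 (to H3); all others are ≤ 5.
With {H2, H3} the worst case is 5.
With {H1, H2} the worst case is 7.
No size-2 selection achieves below 5.

5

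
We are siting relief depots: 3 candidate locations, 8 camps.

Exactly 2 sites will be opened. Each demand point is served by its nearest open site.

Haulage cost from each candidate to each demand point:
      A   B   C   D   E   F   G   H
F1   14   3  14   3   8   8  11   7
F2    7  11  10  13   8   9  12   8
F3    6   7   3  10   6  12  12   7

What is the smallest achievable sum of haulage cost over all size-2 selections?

47

Open {F1, F3}.
  A→F3 6, B→F1 3, C→F3 3, D→F1 3, E→F3 6, F→F1 8, G→F1 11, H→F1 7  ⇒ total 47.
Compare {F1, F2}: total 57.
Compare {F2, F3}: total 60.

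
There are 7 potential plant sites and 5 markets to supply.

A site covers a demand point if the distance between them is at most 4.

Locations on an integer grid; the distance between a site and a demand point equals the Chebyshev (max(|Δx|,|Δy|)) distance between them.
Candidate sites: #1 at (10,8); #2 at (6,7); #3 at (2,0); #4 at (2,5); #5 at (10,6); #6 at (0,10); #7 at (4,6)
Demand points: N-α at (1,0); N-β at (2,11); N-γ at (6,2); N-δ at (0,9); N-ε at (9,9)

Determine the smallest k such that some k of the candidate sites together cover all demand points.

Coverage sets (demand points within 4 of each site):
  #1: {N-ε}
  #2: {N-β, N-ε}
  #3: {N-α, N-γ}
  #4: {N-γ, N-δ}
  #5: {N-γ, N-ε}
  #6: {N-β, N-δ}
  #7: {N-γ, N-δ}
No 2 sites suffice: every size-2 union leaves at least one demand point uncovered.
But {#1, #3, #6} covers everything, so the minimum is 3.

3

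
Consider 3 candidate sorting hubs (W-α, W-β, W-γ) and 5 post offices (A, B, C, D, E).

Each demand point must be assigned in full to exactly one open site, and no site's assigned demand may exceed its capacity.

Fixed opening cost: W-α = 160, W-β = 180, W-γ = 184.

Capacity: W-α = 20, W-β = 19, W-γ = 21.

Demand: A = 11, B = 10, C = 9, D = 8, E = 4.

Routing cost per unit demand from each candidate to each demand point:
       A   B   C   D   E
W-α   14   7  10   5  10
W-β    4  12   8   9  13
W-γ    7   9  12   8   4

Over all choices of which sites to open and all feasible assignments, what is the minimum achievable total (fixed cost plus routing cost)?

Open {W-α, W-β, W-γ}; cheapest assignment that respects the capacities:
  W-α (cap 20, load 18): B, D — cost 10×7 + 8×5 = 110
  W-β (cap 19, load 9): C — cost 9×8 = 72
  W-γ (cap 21, load 15): A, E — cost 11×7 + 4×4 = 93
  Shipping 275, fixed 524 → total 799.
  Any other capacity-feasible assignment to {W-α, W-β, W-γ} ships for at least 275.
Total demand is 42 and no other set of sites has combined capacity ≥ 42, so {W-α, W-β, W-γ} is the only feasible choice of open sites. Minimum: 799.

799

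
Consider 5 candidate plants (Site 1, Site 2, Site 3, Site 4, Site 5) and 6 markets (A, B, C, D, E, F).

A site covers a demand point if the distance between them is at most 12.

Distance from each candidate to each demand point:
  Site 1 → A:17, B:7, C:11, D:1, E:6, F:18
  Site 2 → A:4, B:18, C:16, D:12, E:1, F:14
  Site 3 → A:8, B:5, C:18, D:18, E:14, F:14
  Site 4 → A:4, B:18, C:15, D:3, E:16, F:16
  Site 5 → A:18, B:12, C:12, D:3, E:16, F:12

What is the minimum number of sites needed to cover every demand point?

2

Coverage sets (demand points within 12 of each site):
  Site 1: {B, C, D, E}
  Site 2: {A, D, E}
  Site 3: {A, B}
  Site 4: {A, D}
  Site 5: {B, C, D, F}
No single site covers all 6 demand points.
But {Site 2, Site 5} covers everything, so the minimum is 2.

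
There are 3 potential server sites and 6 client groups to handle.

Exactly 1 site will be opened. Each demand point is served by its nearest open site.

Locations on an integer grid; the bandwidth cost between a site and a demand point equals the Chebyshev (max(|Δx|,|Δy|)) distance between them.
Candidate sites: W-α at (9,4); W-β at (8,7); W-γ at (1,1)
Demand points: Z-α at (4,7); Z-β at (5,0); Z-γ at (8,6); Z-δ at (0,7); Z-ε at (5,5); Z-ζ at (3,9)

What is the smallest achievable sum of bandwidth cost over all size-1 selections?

Open {W-β}.
  Z-α→W-β 4, Z-β→W-β 7, Z-γ→W-β 1, Z-δ→W-β 8, Z-ε→W-β 3, Z-ζ→W-β 5  ⇒ total 28.
Compare {W-α}: total 30.
Compare {W-γ}: total 35.

28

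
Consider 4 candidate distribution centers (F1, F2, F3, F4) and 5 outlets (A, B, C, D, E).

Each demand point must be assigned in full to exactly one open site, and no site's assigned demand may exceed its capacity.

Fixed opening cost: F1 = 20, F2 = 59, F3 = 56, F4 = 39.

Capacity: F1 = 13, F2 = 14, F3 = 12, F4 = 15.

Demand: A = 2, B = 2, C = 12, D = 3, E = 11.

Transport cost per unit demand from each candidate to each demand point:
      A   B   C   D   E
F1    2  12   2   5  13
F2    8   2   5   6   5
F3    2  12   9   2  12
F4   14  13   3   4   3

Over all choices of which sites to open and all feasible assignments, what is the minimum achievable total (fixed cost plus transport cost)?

206

Open {F1, F3, F4}; cheapest assignment that respects the capacities:
  F1 (cap 13, load 12): C — cost 12×2 = 24
  F3 (cap 12, load 7): A, B, D — cost 2×2 + 2×12 + 3×2 = 34
  F4 (cap 15, load 11): E — cost 11×3 = 33
  Shipping 91, fixed 115 → total 206.
  Any other capacity-feasible assignment to {F1, F3, F4} ships for at least 91.
Compare {F1, F2, F4}: its best feasible assignment gives total 207.
Compare {F1, F2, F3}: its best feasible assignment gives total 228.
Every other set of open sites that can feasibly serve all demand totals ≥ 207 even under its best assignment. Minimum: 206.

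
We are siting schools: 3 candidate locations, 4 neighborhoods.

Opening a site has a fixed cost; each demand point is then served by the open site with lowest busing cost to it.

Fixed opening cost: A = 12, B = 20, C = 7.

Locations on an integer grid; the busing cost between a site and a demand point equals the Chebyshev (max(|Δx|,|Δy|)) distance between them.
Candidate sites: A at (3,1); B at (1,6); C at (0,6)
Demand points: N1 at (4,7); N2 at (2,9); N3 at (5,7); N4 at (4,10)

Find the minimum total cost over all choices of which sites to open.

Open {C}: assign each demand point to its cheapest open site.
  N1→C 4, N2→C 3, N3→C 5, N4→C 4
  busing cost 16, fixed 7 → total 23.
Compare {B}: busing cost 14 + fixed 20 = 34.
Compare {A, C}: busing cost 16 + fixed 19 = 35.
Compare {A}: busing cost 29 + fixed 12 = 41.
All other subsets cost ≥ 34. Minimum total cost: 23.

23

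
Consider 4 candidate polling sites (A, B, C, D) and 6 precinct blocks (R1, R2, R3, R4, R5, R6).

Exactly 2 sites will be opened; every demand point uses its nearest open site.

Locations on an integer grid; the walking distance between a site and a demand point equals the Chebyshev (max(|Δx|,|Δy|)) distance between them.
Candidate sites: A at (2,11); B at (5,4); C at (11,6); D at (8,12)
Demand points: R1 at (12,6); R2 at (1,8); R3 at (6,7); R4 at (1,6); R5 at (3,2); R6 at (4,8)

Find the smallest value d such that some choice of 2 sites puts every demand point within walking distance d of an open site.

4

Open {B, C}.
  Farthest demand point is R2 at walking distance 4 (to B); all others are ≤ 4.
With {B, D} the worst case is 6.
With {A, B} the worst case is 7.
No size-2 selection achieves below 4.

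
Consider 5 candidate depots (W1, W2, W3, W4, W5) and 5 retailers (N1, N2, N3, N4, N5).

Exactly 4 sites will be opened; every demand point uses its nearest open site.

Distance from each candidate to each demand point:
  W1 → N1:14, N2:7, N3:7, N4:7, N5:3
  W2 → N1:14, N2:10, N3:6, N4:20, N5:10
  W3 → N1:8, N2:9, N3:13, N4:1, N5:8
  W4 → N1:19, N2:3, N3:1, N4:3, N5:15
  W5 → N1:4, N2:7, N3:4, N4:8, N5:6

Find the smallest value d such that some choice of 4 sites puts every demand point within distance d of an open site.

4

Open {W1, W2, W4, W5}.
  Farthest demand point is N1 at distance 4 (to W5); all others are ≤ 4.
With {W1, W3, W4, W5} the worst case is 4.
With {W2, W3, W4, W5} the worst case is 6.
No size-4 selection achieves below 4.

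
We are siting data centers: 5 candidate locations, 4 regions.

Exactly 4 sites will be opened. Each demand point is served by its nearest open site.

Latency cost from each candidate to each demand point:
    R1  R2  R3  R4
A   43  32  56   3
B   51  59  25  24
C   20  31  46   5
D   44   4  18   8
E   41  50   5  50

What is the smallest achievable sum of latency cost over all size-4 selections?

32

Open {A, C, D, E}.
  R1→C 20, R2→D 4, R3→E 5, R4→A 3  ⇒ total 32.
Compare {B, C, D, E}: total 34.
Compare {A, B, C, D}: total 45.
No size-4 selection does better; minimum is 32.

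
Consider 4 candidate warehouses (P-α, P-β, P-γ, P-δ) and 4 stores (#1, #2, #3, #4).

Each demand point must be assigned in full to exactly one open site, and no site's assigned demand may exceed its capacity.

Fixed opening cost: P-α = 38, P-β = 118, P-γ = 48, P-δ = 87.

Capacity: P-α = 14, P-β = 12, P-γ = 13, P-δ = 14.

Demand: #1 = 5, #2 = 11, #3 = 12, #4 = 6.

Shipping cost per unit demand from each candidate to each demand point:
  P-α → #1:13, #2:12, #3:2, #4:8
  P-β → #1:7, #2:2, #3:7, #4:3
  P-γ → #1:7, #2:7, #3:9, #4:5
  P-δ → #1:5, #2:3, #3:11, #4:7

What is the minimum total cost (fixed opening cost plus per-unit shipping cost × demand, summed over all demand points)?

295

Open {P-α, P-γ, P-δ}; cheapest assignment that respects the capacities:
  P-α (cap 14, load 12): #3 — cost 12×2 = 24
  P-γ (cap 13, load 11): #1, #4 — cost 5×7 + 6×5 = 65
  P-δ (cap 14, load 11): #2 — cost 11×3 = 33
  Shipping 122, fixed 173 → total 295.
  Any other capacity-feasible assignment to {P-α, P-γ, P-δ} ships for at least 122.
Compare {P-α, P-β, P-γ}: its best feasible assignment gives total 315.
Compare {P-α, P-β, P-δ}: its best feasible assignment gives total 353.
Every other set of open sites that can feasibly serve all demand totals ≥ 315 even under its best assignment. Minimum: 295.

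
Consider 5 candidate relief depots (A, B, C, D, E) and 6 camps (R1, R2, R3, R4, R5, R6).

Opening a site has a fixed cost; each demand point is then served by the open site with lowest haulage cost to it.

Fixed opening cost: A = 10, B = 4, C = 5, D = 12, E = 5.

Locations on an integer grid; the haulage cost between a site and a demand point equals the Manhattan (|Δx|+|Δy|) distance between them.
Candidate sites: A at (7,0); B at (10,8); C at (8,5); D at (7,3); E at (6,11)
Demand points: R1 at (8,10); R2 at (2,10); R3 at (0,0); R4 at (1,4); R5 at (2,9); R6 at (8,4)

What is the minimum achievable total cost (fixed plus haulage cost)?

46

Open {C, E}: assign each demand point to its cheapest open site.
  R1→E 3, R2→E 5, R3→C 13, R4→C 8, R5→E 6, R6→C 1
  haulage cost 36, fixed 10 → total 46.
Compare {D, E}: haulage cost 33 + fixed 17 = 50.
Compare {A, C, E}: haulage cost 30 + fixed 20 = 50.
Compare {B, C, E}: haulage cost 36 + fixed 14 = 50.
All other subsets cost ≥ 50. Minimum total cost: 46.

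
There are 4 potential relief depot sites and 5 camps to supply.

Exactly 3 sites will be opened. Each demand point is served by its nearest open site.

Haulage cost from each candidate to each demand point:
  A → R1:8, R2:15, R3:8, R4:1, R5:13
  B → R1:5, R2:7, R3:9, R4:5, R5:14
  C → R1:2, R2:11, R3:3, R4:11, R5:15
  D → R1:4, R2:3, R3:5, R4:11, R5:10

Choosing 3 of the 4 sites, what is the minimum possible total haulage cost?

19

Open {A, C, D}.
  R1→C 2, R2→D 3, R3→C 3, R4→A 1, R5→D 10  ⇒ total 19.
Compare {A, B, D}: total 23.
Compare {B, C, D}: total 23.
No size-3 selection does better; minimum is 19.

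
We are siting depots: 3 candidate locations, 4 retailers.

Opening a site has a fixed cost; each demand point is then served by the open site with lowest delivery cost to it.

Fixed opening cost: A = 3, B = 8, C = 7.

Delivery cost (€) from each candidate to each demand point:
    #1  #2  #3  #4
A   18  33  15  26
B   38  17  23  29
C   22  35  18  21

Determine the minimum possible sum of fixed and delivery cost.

87

Open {A, B}: assign each demand point to its cheapest open site.
  #1→A 18, #2→B 17, #3→A 15, #4→A 26
  delivery cost 76, fixed 11 → total 87.
Compare {A, B, C}: delivery cost 71 + fixed 18 = 89.
Compare {B, C}: delivery cost 78 + fixed 15 = 93.
Compare {A}: delivery cost 92 + fixed 3 = 95.
All other subsets cost ≥ 89. Minimum total cost: 87.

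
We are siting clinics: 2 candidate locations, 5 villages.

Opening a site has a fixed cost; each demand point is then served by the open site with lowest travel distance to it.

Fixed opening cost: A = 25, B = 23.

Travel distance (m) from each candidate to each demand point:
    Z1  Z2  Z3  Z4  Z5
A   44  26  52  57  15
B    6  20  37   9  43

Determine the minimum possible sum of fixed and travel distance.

135

Open {A, B}: assign each demand point to its cheapest open site.
  Z1→B 6, Z2→B 20, Z3→B 37, Z4→B 9, Z5→A 15
  travel distance 87, fixed 48 → total 135.
Compare {B}: travel distance 115 + fixed 23 = 138.
Compare {A}: travel distance 194 + fixed 25 = 219.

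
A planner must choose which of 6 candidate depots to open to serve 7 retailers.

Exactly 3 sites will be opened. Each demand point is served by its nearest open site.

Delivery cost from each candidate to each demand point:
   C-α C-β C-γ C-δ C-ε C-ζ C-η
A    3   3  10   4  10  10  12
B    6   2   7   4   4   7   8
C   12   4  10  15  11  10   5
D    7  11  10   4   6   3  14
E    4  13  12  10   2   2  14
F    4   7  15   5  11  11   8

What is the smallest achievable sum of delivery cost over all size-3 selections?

26

Open {B, C, E}.
  C-α→E 4, C-β→B 2, C-γ→B 7, C-δ→B 4, C-ε→E 2, C-ζ→E 2, C-η→C 5  ⇒ total 26.
Compare {A, B, E}: total 28.
Compare {A, C, E}: total 29.
No size-3 selection does better; minimum is 26.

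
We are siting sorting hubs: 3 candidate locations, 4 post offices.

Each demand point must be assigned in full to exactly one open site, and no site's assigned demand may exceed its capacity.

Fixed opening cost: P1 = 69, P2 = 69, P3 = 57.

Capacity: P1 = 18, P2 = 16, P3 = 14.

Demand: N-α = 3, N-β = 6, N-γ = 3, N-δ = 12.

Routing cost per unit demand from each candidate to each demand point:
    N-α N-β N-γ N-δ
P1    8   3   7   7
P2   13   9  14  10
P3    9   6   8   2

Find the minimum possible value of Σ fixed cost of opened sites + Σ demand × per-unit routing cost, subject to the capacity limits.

213

Open {P1, P3}; cheapest assignment that respects the capacities:
  P1 (cap 18, load 12): N-α, N-β, N-γ — cost 3×8 + 6×3 + 3×7 = 63
  P3 (cap 14, load 12): N-δ — cost 12×2 = 24
  Shipping 87, fixed 126 → total 213.
  Any other capacity-feasible assignment to {P1, P3} ships for at least 87.
Compare {P1, P2, P3}: its best feasible assignment gives total 282.
Compare {P2, P3}: its best feasible assignment gives total 285.
Every other set of open sites that can feasibly serve all demand totals ≥ 282 even under its best assignment. Minimum: 213.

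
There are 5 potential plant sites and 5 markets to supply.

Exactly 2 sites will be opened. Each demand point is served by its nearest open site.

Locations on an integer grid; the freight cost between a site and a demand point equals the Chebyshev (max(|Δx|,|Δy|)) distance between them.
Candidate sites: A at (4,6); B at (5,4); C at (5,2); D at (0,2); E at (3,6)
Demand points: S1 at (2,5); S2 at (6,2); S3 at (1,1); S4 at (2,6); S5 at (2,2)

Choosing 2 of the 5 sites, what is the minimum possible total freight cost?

9

Open {D, E}.
  S1→E 1, S2→E 4, S3→D 1, S4→E 1, S5→D 2  ⇒ total 9.
Compare {C, E}: total 10.
Compare {A, D}: total 11.
No size-2 selection does better; minimum is 9.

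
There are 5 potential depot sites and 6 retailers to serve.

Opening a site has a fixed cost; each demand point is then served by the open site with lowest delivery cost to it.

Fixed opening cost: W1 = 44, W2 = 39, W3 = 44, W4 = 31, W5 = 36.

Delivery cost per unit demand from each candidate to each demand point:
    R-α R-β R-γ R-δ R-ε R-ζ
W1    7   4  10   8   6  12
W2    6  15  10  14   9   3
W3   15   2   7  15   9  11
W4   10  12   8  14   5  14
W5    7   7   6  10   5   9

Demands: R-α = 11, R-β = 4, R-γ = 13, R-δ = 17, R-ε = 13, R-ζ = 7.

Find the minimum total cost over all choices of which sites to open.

Open {W1, W2, W5}: assign each demand point to its cheapest open site.
  R-α→W2 11×6=66, R-β→W1 4×4=16, R-γ→W5 13×6=78, R-δ→W1 17×8=136, R-ε→W5 13×5=65, R-ζ→W2 7×3=21
  delivery cost 382, fixed 119 → total 501.
Compare {W2, W5}: delivery cost 428 + fixed 75 = 503.
Compare {W1, W5}: delivery cost 435 + fixed 80 = 515.
Compare {W5}: delivery cost 481 + fixed 36 = 517.
All other subsets cost ≥ 503. Minimum total cost: 501.

501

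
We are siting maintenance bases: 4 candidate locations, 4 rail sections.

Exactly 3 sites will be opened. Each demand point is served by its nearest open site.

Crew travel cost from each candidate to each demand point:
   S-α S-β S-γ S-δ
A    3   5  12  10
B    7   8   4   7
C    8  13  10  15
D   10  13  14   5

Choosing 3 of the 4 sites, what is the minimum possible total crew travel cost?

17

Open {A, B, D}.
  S-α→A 3, S-β→A 5, S-γ→B 4, S-δ→D 5  ⇒ total 17.
Compare {A, B, C}: total 19.
Compare {A, C, D}: total 23.
No size-3 selection does better; minimum is 17.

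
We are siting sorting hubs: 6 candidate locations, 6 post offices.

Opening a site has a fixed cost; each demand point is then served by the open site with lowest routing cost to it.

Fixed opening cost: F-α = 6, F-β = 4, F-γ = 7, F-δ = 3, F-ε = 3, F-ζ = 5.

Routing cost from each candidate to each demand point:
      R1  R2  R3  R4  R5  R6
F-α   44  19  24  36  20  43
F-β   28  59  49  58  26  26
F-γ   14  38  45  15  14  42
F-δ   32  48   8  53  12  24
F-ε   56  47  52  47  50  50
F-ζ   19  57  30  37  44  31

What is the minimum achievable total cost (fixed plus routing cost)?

108

Open {F-α, F-γ, F-δ}: assign each demand point to its cheapest open site.
  R1→F-γ 14, R2→F-α 19, R3→F-δ 8, R4→F-γ 15, R5→F-δ 12, R6→F-δ 24
  routing cost 92, fixed 16 → total 108.
Compare {F-α, F-γ, F-δ, F-ε}: routing cost 92 + fixed 19 = 111.
Compare {F-α, F-β, F-γ, F-δ}: routing cost 92 + fixed 20 = 112.
Compare {F-α, F-γ, F-δ, F-ζ}: routing cost 92 + fixed 21 = 113.
All other subsets cost ≥ 111. Minimum total cost: 108.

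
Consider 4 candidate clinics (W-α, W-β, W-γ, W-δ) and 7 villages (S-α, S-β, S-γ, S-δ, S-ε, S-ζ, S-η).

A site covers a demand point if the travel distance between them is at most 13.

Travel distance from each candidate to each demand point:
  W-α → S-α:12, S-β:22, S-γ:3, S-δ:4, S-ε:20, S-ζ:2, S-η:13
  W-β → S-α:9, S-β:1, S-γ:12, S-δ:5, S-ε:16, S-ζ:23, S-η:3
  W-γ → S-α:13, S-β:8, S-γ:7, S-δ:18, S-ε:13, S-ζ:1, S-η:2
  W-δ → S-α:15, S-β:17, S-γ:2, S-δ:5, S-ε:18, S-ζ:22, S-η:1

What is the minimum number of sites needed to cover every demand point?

2

Coverage sets (demand points within 13 of each site):
  W-α: {S-α, S-γ, S-δ, S-ζ, S-η}
  W-β: {S-α, S-β, S-γ, S-δ, S-η}
  W-γ: {S-α, S-β, S-γ, S-ε, S-ζ, S-η}
  W-δ: {S-γ, S-δ, S-η}
No single site covers all 7 demand points.
But {W-α, W-γ} covers everything, so the minimum is 2.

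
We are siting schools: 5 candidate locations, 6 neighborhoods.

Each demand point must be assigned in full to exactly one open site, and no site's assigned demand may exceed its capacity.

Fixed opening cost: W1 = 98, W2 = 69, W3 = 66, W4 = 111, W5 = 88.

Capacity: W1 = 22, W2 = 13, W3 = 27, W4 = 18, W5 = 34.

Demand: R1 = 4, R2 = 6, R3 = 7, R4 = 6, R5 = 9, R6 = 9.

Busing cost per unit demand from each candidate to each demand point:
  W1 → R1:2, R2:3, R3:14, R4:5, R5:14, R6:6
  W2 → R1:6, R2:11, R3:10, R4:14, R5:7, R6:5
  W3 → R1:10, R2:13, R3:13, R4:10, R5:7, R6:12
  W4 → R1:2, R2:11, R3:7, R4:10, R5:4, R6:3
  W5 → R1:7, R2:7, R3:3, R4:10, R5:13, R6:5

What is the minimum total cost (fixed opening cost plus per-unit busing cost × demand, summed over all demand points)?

Open {W4, W5}; cheapest assignment that respects the capacities:
  W4 (cap 18, load 13): R1, R5 — cost 4×2 + 9×4 = 44
  W5 (cap 34, load 28): R2, R3, R4, R6 — cost 6×7 + 7×3 + 6×10 + 9×5 = 168
  Shipping 212, fixed 199 → total 411.
  Any other capacity-feasible assignment to {W4, W5} ships for at least 212.
Compare {W2, W5}: its best feasible assignment gives total 412.
Compare {W3, W5}: its best feasible assignment gives total 413.
Every other set of open sites that can feasibly serve all demand totals ≥ 412 even under its best assignment. Minimum: 411.

411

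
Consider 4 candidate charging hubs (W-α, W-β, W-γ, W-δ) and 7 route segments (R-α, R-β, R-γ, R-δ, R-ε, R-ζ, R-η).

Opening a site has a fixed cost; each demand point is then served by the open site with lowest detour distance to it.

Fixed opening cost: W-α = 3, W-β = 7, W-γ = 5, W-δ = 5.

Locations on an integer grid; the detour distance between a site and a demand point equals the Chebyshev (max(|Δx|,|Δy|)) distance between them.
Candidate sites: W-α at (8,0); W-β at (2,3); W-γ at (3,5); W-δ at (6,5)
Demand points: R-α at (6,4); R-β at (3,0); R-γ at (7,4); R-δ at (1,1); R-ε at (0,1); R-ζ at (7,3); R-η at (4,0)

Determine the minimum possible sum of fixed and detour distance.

26

Open {W-β, W-δ}: assign each demand point to its cheapest open site.
  R-α→W-δ 1, R-β→W-β 3, R-γ→W-δ 1, R-δ→W-β 2, R-ε→W-β 2, R-ζ→W-δ 2, R-η→W-β 3
  detour distance 14, fixed 12 → total 26.
Compare {W-α, W-β, W-δ}: detour distance 14 + fixed 15 = 29.
Compare {W-δ}: detour distance 25 + fixed 5 = 30.
Compare {W-β}: detour distance 24 + fixed 7 = 31.
All other subsets cost ≥ 29. Minimum total cost: 26.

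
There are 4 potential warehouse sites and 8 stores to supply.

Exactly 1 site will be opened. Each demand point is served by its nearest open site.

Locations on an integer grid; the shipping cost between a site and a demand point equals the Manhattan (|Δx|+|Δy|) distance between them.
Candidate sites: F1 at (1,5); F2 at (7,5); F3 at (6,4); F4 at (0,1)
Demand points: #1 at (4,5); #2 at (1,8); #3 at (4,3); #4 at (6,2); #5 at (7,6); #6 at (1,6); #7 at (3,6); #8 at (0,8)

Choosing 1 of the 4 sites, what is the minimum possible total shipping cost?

Open {F1}.
  #1→F1 3, #2→F1 3, #3→F1 5, #4→F1 8, #5→F1 7, #6→F1 1, #7→F1 3, #8→F1 4  ⇒ total 34.
Compare {F3}: total 42.
Compare {F2}: total 44.
No size-1 selection does better; minimum is 34.

34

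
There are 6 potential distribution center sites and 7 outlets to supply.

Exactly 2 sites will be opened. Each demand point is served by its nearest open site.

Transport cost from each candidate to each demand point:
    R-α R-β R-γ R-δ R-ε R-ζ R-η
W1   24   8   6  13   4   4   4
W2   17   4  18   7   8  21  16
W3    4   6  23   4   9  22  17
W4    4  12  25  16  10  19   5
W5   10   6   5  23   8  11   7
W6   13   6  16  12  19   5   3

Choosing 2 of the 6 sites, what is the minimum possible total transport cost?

Open {W1, W3}.
  R-α→W3 4, R-β→W3 6, R-γ→W1 6, R-δ→W3 4, R-ε→W1 4, R-ζ→W1 4, R-η→W1 4  ⇒ total 32.
Compare {W1, W4}: total 43.
Compare {W3, W5}: total 45.
No size-2 selection does better; minimum is 32.

32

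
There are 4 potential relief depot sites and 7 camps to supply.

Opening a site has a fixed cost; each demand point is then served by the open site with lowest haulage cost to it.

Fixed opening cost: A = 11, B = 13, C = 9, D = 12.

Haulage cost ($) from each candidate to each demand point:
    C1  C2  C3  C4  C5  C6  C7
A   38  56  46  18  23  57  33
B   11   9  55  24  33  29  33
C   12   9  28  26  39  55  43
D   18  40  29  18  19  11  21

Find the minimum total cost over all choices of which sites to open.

139

Open {C, D}: assign each demand point to its cheapest open site.
  C1→C 12, C2→C 9, C3→C 28, C4→D 18, C5→D 19, C6→D 11, C7→D 21
  haulage cost 118, fixed 21 → total 139.
Compare {B, D}: haulage cost 118 + fixed 25 = 143.
Compare {A, C, D}: haulage cost 118 + fixed 32 = 150.
Compare {B, C, D}: haulage cost 117 + fixed 34 = 151.
All other subsets cost ≥ 143. Minimum total cost: 139.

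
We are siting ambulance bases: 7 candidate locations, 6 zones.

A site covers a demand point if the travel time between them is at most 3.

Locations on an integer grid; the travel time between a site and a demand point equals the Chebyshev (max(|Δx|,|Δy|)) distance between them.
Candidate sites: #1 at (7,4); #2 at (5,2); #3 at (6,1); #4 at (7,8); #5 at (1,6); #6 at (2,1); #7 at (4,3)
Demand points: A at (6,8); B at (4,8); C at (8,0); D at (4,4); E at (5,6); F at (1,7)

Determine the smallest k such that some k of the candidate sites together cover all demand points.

Coverage sets (demand points within 3 of each site):
  #1: {D, E}
  #2: {C, D}
  #3: {C, D}
  #4: {A, B, E}
  #5: {B, D, F}
  #6: {D}
  #7: {D, E}
No 2 sites suffice: every size-2 union leaves at least one demand point uncovered.
But {#2, #4, #5} covers everything, so the minimum is 3.

3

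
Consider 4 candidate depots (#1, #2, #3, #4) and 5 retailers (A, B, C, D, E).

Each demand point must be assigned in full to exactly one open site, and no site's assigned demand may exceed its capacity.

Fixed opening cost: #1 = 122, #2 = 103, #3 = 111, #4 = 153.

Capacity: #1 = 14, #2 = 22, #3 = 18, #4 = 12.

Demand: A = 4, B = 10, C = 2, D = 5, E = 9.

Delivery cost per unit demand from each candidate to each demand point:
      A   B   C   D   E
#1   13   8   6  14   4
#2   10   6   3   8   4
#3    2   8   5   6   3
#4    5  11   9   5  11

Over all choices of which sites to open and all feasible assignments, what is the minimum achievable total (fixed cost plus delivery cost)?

Open {#2, #3}; cheapest assignment that respects the capacities:
  #2 (cap 22, load 12): B, C — cost 10×6 + 2×3 = 66
  #3 (cap 18, load 18): A, D, E — cost 4×2 + 5×6 + 9×3 = 65
  Shipping 131, fixed 214 → total 345.
  Any other capacity-feasible assignment to {#2, #3} ships for at least 131.
Compare {#1, #3}: its best feasible assignment gives total 390.
Compare {#2, #4}: its best feasible assignment gives total 403.
Every other set of open sites that can feasibly serve all demand totals ≥ 390 even under its best assignment. Minimum: 345.

345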